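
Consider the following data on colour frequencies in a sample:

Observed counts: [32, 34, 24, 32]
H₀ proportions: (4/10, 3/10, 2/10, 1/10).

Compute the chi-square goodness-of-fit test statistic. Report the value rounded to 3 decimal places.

test statistic = 38.109

n = 122; E_i = n·p_i = [48.80, 36.60, 24.40, 12.20]
χ² = (32−48.80)²/48.80 + (34−36.60)²/36.60 + (24−24.40)²/24.40 + (32−12.20)²/12.20 = 38.1093
df = 3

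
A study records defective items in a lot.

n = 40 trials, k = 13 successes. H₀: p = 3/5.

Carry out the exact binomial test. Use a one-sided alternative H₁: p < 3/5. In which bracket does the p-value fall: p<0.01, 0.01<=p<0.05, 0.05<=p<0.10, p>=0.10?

p-value bracket: p<0.01

Exact binomial: n=40, k=13, p₀=3/5=0.6000
P(X≤13) from Σ C(n,i)·p₀^i·(1−p₀)^(n−i)
p-value (one-sided, H₁ less) = 0.00040
→ bracket: p<0.01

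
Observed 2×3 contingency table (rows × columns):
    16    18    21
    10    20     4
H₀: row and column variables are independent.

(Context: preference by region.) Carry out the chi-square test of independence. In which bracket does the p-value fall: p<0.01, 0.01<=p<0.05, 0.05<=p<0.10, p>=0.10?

p-value bracket: 0.01<=p<0.05

Row totals [55, 34], col totals [26, 38, 25], n=89
χ² = (16−16.07)²/16.07 + (18−23.48)²/23.48 + (21−15.45)²/15.45 + (10−9.93)²/9.93 + (20−14.52)²/14.52 + (4−9.55)²/9.55 = 8.5721
df = 2
p-value (upper-tail) = 0.01376
→ bracket: 0.01<=p<0.05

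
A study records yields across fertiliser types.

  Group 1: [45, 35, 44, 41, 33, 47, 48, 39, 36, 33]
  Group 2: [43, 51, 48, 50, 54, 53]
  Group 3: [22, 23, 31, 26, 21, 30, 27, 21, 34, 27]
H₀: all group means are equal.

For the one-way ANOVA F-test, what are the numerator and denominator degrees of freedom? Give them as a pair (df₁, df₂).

k = 3 groups, N = 26 total
df = (k−1, N−k) = (3−1, 26−3) = (2, 23)

degrees of freedom = [2, 23]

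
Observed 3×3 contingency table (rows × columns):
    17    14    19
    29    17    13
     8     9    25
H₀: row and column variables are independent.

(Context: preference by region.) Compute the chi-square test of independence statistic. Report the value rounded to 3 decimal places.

Row totals [50, 59, 42], col totals [54, 40, 57], n=151
χ² = (17−17.88)²/17.88 + (14−13.25)²/13.25 + (19−18.87)²/18.87 + (29−21.10)²/21.10 + (17−15.63)²/15.63 + (13−22.27)²/22.27 + (8−15.02)²/15.02 + (9−11.13)²/11.13 + (25−15.85)²/15.85 = 15.9884
df = 4

test statistic = 15.988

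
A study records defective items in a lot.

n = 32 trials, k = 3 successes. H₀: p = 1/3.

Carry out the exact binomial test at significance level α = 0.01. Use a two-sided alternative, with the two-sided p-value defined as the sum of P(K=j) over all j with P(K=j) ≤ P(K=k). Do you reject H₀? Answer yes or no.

Exact binomial: n=32, k=3, p₀=1/3=0.3333
P(X=j) = C(n,j)·p₀^j·(1−p₀)^(n−j); p = Σ P(X=j) over j with P(X=j) ≤ P(X=3)
p-value (two-sided) = 0.00245
At α=0.01: p < α → reject H₀

reject H₀: yes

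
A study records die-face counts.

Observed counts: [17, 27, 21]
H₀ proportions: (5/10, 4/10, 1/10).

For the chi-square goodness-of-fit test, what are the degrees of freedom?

degrees of freedom = 2

df = k − 1 = 3 − 1 = 2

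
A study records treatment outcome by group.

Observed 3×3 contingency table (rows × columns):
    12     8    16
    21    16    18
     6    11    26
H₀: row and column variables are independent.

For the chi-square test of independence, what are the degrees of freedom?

degrees of freedom = 4

df = (r−1)(c−1) = (3−1)·(3−1) = 4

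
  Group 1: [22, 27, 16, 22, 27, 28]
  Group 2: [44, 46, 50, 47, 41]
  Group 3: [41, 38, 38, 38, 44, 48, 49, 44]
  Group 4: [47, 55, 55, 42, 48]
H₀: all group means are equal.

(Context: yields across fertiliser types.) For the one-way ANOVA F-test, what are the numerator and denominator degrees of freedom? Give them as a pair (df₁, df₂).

degrees of freedom = [3, 20]

k = 4 groups, N = 24 total
df = (k−1, N−k) = (4−1, 24−4) = (3, 20)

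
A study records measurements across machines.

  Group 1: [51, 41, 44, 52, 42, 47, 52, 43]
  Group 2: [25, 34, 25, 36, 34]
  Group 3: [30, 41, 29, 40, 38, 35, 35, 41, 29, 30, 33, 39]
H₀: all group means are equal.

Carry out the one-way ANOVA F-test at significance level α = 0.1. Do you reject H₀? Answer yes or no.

reject H₀: yes

Group means [46.50, 30.80, 35.00], grand mean 37.840
SSB = Σnᵢ(x̄ᵢ−x̄)² = 944.560; SSW = ΣΣ(x−x̄ᵢ)² = 512.800
MSB = 944.560/2 = 472.2800; MSW = 512.800/22 = 23.3091
F = MSB/MSW = 20.2616
df = (2, 22)
p-value (upper-tail) = 0.00001
At α=0.1: p < α → reject H₀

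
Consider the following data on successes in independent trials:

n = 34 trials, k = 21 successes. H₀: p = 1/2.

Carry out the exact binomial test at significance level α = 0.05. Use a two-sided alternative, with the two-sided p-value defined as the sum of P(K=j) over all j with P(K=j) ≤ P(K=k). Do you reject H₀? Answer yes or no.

reject H₀: no

Exact binomial: n=34, k=21, p₀=1/2=0.5000
P(X=j) = C(n,j)·p₀^j·(1−p₀)^(n−j); p = Σ P(X=j) over j with P(X=j) ≤ P(X=21)
p-value (two-sided) = 0.22948
At α=0.05: p ≥ α → fail to reject H₀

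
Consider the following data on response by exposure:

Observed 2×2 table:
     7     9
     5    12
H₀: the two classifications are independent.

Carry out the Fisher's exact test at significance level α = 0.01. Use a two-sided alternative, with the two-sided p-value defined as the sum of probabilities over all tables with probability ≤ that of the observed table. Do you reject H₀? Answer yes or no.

reject H₀: no

Margins: r₁=16, r₂=17, c₁=12, c₂=21, n=33
p_obs = C(16,7)·C(17,5)/C(33,12); sum pmf over tables with pmf ≤ p_obs
p-value (two-sided) = 0.48127
At α=0.01: p ≥ α → fail to reject H₀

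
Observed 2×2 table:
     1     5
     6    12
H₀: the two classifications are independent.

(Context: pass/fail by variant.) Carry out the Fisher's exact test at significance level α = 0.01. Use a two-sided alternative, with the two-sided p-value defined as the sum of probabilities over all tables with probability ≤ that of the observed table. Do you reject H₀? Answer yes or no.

reject H₀: no

Margins: r₁=6, r₂=18, c₁=7, c₂=17, n=24
p_obs = C(6,1)·C(18,6)/C(24,7); sum pmf over tables with pmf ≤ p_obs
p-value (two-sided) = 0.62867
At α=0.01: p ≥ α → fail to reject H₀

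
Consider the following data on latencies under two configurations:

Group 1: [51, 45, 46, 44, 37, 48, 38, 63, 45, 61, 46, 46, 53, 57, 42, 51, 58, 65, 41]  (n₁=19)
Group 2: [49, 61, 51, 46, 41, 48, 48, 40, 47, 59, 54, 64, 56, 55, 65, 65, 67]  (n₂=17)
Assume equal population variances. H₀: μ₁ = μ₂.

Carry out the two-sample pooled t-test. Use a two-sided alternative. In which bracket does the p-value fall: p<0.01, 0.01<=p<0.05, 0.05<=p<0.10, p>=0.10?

x̄₁=49.316, s₁=8.253, n₁=19
x̄₂=53.882, s₂=8.565, n₂=17
s_p² = [18·8.253² + 16·8.565²]/34 = 70.5844
SE = √(s_p²·(1/19+1/17)) = 2.8048
t = (49.316−53.882)/2.8048 = -1.6281
df = 34
p-value (two-sided) = 0.11273
→ bracket: p>=0.10

p-value bracket: p>=0.10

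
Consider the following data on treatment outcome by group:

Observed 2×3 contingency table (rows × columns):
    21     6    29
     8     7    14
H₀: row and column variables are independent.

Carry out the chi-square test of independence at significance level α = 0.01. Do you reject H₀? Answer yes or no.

Row totals [56, 29], col totals [29, 13, 43], n=85
χ² = (21−19.11)²/19.11 + (6−8.56)²/8.56 + (29−28.33)²/28.33 + (8−9.89)²/9.89 + (7−4.44)²/4.44 + (14−14.67)²/14.67 = 2.8480
df = 2
p-value (upper-tail) = 0.24075
At α=0.01: p ≥ α → fail to reject H₀

reject H₀: no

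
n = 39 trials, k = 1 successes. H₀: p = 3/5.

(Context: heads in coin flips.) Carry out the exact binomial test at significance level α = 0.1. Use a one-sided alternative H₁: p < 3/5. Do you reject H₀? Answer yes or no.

reject H₀: yes

Exact binomial: n=39, k=1, p₀=3/5=0.6000
P(X≤1) from Σ C(n,i)·p₀^i·(1−p₀)^(n−i)
p-value (one-sided, H₁ less) = 0.00000
At α=0.1: p < α → reject H₀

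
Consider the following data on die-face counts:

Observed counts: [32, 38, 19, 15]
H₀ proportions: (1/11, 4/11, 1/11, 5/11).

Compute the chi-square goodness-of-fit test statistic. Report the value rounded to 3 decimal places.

n = 104; E_i = n·p_i = [9.45, 37.82, 9.45, 47.27]
χ² = (32−9.45)²/9.45 + (38−37.82)²/37.82 + (19−9.45)²/9.45 + (15−47.27)²/47.27 = 85.4327
df = 3

test statistic = 85.433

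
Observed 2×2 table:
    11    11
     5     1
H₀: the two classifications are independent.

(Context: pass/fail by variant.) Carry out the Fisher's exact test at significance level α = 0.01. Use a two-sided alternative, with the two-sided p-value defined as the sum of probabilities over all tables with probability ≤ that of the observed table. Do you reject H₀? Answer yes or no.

Margins: r₁=22, r₂=6, c₁=16, c₂=12, n=28
p_obs = C(22,11)·C(6,5)/C(28,16); sum pmf over tables with pmf ≤ p_obs
p-value (two-sided) = 0.19648
At α=0.01: p ≥ α → fail to reject H₀

reject H₀: no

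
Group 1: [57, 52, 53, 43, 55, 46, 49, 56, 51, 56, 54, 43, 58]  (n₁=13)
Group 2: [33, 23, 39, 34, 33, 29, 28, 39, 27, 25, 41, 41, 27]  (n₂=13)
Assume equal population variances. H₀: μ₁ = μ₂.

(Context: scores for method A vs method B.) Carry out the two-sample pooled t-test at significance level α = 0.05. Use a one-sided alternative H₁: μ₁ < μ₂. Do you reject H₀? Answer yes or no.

x̄₁=51.769, s₁=5.118, n₁=13
x̄₂=32.231, s₂=6.260, n₂=13
s_p² = [12·5.118² + 12·6.260²]/24 = 32.6923
SE = √(s_p²·(1/13+1/13)) = 2.2427
t = (51.769−32.231)/2.2427 = 8.7121
df = 24
p-value (one-sided, H₁ less) = 1.00000
At α=0.05: p ≥ α → fail to reject H₀

reject H₀: no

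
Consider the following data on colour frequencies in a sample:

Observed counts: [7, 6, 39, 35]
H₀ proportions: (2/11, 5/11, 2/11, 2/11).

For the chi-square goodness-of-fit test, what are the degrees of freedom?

df = k − 1 = 4 − 1 = 3

degrees of freedom = 3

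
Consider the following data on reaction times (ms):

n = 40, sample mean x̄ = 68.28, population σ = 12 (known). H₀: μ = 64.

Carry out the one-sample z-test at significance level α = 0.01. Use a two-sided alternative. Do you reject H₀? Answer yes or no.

reject H₀: no

SE = σ/√n = 12/√40 = 1.8974
z = (x̄−μ₀)/SE = (68.28−64)/1.8974 = 2.2558
p-value (two-sided) = 0.02409
At α=0.01: p ≥ α → fail to reject H₀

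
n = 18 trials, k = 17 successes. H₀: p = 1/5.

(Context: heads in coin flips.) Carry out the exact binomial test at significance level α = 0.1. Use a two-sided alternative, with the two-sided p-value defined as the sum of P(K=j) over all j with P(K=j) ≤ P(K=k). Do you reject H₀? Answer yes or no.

Exact binomial: n=18, k=17, p₀=1/5=0.2000
P(X=j) = C(n,j)·p₀^j·(1−p₀)^(n−j); p = Σ P(X=j) over j with P(X=j) ≤ P(X=17)
p-value (two-sided) = 0.00000
At α=0.1: p < α → reject H₀

reject H₀: yes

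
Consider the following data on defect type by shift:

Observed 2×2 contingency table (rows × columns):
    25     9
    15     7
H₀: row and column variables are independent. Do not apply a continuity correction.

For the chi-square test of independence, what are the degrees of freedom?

degrees of freedom = 1

df = (r−1)(c−1) = (2−1)·(2−1) = 1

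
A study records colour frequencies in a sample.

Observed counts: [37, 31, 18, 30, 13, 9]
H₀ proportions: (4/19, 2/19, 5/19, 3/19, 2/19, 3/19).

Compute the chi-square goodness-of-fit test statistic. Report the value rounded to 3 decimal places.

test statistic = 40.855

n = 138; E_i = n·p_i = [29.05, 14.53, 36.32, 21.79, 14.53, 21.79]
χ² = (37−29.05)²/29.05 + (31−14.53)²/14.53 + (18−36.32)²/36.32 + (30−21.79)²/21.79 + (13−14.53)²/14.53 + (9−21.79)²/21.79 = 40.8547
df = 5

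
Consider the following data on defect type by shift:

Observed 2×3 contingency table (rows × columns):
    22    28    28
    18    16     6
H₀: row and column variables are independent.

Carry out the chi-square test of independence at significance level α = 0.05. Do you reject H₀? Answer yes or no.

reject H₀: yes

Row totals [78, 40], col totals [40, 44, 34], n=118
χ² = (22−26.44)²/26.44 + (28−29.08)²/29.08 + (28−22.47)²/22.47 + (18−13.56)²/13.56 + (16−14.92)²/14.92 + (6−11.53)²/11.53 = 6.3269
df = 2
p-value (upper-tail) = 0.04228
At α=0.05: p < α → reject H₀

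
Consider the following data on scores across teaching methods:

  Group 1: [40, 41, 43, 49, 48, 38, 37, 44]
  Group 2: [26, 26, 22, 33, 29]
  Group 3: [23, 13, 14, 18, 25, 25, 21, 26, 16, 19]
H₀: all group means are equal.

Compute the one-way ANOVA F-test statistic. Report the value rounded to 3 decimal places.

test statistic = 56.621

Group means [42.50, 27.20, 20.00], grand mean 29.391
SSB = Σnᵢ(x̄ᵢ−x̄)² = 2280.678; SSW = ΣΣ(x−x̄ᵢ)² = 402.800
MSB = 2280.678/2 = 1140.3391; MSW = 402.800/20 = 20.1400
F = MSB/MSW = 56.6206
df = (2, 20)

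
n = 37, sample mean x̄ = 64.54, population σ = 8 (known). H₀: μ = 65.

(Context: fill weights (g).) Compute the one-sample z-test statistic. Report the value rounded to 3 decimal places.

test statistic = -0.350

SE = σ/√n = 8/√37 = 1.3152
z = (x̄−μ₀)/SE = (64.54−65)/1.3152 = -0.3498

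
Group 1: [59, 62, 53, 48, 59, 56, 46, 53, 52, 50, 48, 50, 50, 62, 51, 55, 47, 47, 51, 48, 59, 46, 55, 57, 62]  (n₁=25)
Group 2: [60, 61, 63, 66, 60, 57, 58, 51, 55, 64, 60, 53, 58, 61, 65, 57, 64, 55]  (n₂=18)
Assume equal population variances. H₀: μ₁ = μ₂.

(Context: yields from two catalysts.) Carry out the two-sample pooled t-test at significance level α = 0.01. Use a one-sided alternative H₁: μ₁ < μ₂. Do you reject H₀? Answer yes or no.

reject H₀: yes

x̄₁=53.040, s₁=5.264, n₁=25
x̄₂=59.333, s₂=4.215, n₂=18
s_p² = [24·5.264² + 17·4.215²]/41 = 23.5844
SE = √(s_p²·(1/25+1/18)) = 1.5012
t = (53.040−59.333)/1.5012 = -4.1922
df = 41
p-value (one-sided, H₁ less) = 0.00007
At α=0.01: p < α → reject H₀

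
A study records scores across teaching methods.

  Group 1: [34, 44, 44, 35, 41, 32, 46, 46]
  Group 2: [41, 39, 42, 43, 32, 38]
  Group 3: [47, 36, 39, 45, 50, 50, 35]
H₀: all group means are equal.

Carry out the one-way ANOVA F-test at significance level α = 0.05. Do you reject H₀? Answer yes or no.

reject H₀: no

Group means [40.25, 39.17, 43.14], grand mean 40.905
SSB = Σnᵢ(x̄ᵢ−x̄)² = 56.619; SSW = ΣΣ(x−x̄ᵢ)² = 555.190
MSB = 56.619/2 = 28.3095; MSW = 555.190/18 = 30.8439
F = MSB/MSW = 0.9178
df = (2, 18)
p-value (upper-tail) = 0.41728
At α=0.05: p ≥ α → fail to reject H₀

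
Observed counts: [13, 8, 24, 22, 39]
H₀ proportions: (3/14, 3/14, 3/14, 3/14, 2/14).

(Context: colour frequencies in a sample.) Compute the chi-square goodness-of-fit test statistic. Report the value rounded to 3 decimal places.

test statistic = 51.368

n = 106; E_i = n·p_i = [22.71, 22.71, 22.71, 22.71, 15.14]
χ² = (13−22.71)²/22.71 + (8−22.71)²/22.71 + (24−22.71)²/22.71 + (22−22.71)²/22.71 + (39−15.14)²/15.14 = 51.3679
df = 4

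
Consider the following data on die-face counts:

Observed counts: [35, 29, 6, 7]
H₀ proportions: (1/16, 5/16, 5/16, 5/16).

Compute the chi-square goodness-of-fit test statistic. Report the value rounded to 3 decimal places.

test statistic = 216.029

n = 77; E_i = n·p_i = [4.81, 24.06, 24.06, 24.06]
χ² = (35−4.81)²/4.81 + (29−24.06)²/24.06 + (6−24.06)²/24.06 + (7−24.06)²/24.06 = 216.0286
df = 3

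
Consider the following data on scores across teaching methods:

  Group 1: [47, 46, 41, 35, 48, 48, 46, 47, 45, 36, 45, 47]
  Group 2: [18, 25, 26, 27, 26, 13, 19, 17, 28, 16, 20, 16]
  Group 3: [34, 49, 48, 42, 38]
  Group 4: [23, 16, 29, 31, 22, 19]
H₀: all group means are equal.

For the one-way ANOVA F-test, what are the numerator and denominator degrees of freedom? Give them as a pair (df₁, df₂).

degrees of freedom = [3, 31]

k = 4 groups, N = 35 total
df = (k−1, N−k) = (4−1, 35−4) = (3, 31)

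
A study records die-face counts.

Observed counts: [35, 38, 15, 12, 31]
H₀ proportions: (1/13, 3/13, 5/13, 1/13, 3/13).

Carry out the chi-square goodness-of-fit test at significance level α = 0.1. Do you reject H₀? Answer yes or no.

reject H₀: yes

n = 131; E_i = n·p_i = [10.08, 30.23, 50.38, 10.08, 30.23]
χ² = (35−10.08)²/10.08 + (38−30.23)²/30.23 + (15−50.38)²/50.38 + (12−10.08)²/10.08 + (31−30.23)²/30.23 = 88.8753
df = 4
p-value (upper-tail) = 0.00000
At α=0.1: p < α → reject H₀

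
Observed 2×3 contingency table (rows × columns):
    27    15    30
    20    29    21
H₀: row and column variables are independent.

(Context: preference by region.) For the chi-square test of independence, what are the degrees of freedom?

df = (r−1)(c−1) = (2−1)·(3−1) = 2

degrees of freedom = 2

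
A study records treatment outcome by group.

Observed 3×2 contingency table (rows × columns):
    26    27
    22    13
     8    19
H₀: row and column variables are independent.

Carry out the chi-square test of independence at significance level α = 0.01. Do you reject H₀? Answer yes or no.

Row totals [53, 35, 27], col totals [56, 59], n=115
χ² = (26−25.81)²/25.81 + (27−27.19)²/27.19 + (22−17.04)²/17.04 + (13−17.96)²/17.96 + (8−13.15)²/13.15 + (19−13.85)²/13.85 = 6.7410
df = 2
p-value (upper-tail) = 0.03437
At α=0.01: p ≥ α → fail to reject H₀

reject H₀: no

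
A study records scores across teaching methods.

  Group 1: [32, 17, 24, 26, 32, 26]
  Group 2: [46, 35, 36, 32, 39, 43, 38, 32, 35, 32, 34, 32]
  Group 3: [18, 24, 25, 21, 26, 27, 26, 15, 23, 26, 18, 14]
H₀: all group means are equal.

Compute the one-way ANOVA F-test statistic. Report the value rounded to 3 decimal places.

Group means [26.17, 36.17, 21.92], grand mean 28.467
SSB = Σnᵢ(x̄ᵢ−x̄)² = 1258.050; SSW = ΣΣ(x−x̄ᵢ)² = 621.417
MSB = 1258.050/2 = 629.0250; MSW = 621.417/27 = 23.0154
F = MSB/MSW = 27.3306
df = (2, 27)

test statistic = 27.331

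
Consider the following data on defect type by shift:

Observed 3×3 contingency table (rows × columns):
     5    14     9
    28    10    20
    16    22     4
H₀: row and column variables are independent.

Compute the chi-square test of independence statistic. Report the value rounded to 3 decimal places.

test statistic = 21.356

Row totals [28, 58, 42], col totals [49, 46, 33], n=128
χ² = (5−10.72)²/10.72 + (14−10.06)²/10.06 + (9−7.22)²/7.22 + (28−22.20)²/22.20 + (10−20.84)²/20.84 + (20−14.95)²/14.95 + (16−16.08)²/16.08 + (22−15.09)²/15.09 + (4−10.83)²/10.83 = 21.3557
df = 4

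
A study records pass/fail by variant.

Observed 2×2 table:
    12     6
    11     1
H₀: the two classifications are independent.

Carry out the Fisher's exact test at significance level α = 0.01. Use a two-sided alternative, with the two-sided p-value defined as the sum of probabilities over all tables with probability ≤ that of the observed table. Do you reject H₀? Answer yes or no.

Margins: r₁=18, r₂=12, c₁=23, c₂=7, n=30
p_obs = C(18,12)·C(12,11)/C(30,23); sum pmf over tables with pmf ≤ p_obs
p-value (two-sided) = 0.19314
At α=0.01: p ≥ α → fail to reject H₀

reject H₀: no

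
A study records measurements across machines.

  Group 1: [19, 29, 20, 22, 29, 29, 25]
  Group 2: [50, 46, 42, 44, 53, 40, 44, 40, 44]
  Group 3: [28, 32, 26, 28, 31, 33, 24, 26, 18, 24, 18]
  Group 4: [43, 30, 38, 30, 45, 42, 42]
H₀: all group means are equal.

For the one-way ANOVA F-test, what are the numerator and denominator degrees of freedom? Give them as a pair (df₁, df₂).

degrees of freedom = [3, 30]

k = 4 groups, N = 34 total
df = (k−1, N−k) = (4−1, 34−4) = (3, 30)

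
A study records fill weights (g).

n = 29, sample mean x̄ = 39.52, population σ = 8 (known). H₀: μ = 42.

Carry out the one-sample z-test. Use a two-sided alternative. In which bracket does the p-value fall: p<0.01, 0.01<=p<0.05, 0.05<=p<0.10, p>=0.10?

p-value bracket: 0.05<=p<0.10

SE = σ/√n = 8/√29 = 1.4856
z = (x̄−μ₀)/SE = (39.52−42)/1.4856 = -1.6694
p-value (two-sided) = 0.09504
→ bracket: 0.05<=p<0.10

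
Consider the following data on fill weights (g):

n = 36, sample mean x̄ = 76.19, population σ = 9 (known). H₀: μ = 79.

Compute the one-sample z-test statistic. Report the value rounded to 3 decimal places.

SE = σ/√n = 9/√36 = 1.5000
z = (x̄−μ₀)/SE = (76.19−79)/1.5000 = -1.8733

test statistic = -1.873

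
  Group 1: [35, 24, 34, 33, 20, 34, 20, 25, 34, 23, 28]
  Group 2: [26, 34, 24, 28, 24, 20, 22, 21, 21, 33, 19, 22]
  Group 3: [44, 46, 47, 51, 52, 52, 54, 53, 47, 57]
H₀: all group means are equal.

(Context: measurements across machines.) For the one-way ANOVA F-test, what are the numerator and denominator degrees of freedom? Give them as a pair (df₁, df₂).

k = 3 groups, N = 33 total
df = (k−1, N−k) = (3−1, 33−3) = (2, 30)

degrees of freedom = [2, 30]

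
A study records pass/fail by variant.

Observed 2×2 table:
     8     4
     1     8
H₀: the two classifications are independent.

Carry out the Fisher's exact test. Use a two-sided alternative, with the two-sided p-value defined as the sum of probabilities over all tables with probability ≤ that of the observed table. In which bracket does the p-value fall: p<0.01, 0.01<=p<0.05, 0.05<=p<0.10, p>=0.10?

Margins: r₁=12, r₂=9, c₁=9, c₂=12, n=21
p_obs = C(12,8)·C(9,1)/C(21,9); sum pmf over tables with pmf ≤ p_obs
p-value (two-sided) = 0.02436
→ bracket: 0.01<=p<0.05

p-value bracket: 0.01<=p<0.05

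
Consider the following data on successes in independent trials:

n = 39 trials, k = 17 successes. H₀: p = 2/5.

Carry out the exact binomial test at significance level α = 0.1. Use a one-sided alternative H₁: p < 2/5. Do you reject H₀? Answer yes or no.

reject H₀: no

Exact binomial: n=39, k=17, p₀=2/5=0.4000
P(X≤17) from Σ C(n,i)·p₀^i·(1−p₀)^(n−i)
p-value (one-sided, H₁ less) = 0.73467
At α=0.1: p ≥ α → fail to reject H₀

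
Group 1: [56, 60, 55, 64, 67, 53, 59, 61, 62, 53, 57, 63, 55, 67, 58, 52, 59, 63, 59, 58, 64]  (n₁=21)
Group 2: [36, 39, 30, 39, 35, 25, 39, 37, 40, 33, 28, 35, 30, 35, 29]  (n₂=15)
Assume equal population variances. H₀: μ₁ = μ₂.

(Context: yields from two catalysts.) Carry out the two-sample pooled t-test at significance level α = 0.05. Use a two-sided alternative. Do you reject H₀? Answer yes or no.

reject H₀: yes

x̄₁=59.286, s₁=4.417, n₁=21
x̄₂=34.000, s₂=4.645, n₂=15
s_p² = [20·4.417² + 14·4.645²]/34 = 20.3613
SE = √(s_p²·(1/21+1/15)) = 1.5255
t = (59.286−34.000)/1.5255 = 16.5759
df = 34
p-value (two-sided) = 0.00000
At α=0.05: p < α → reject H₀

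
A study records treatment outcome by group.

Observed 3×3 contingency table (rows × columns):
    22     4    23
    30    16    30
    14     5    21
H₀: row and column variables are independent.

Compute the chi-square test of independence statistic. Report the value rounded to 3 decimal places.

test statistic = 5.120

Row totals [49, 76, 40], col totals [66, 25, 74], n=165
χ² = (22−19.60)²/19.60 + (4−7.42)²/7.42 + (23−21.98)²/21.98 + (30−30.40)²/30.40 + (16−11.52)²/11.52 + (30−34.08)²/34.08 + (14−16.00)²/16.00 + (5−6.06)²/6.06 + (21−17.94)²/17.94 = 5.1203
df = 4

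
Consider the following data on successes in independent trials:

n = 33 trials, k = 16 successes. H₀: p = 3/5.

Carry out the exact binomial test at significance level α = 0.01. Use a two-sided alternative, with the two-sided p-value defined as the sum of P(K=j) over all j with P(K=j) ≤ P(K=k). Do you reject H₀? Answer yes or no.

Exact binomial: n=33, k=16, p₀=3/5=0.6000
P(X=j) = C(n,j)·p₀^j·(1−p₀)^(n−j); p = Σ P(X=j) over j with P(X=j) ≤ P(X=16)
p-value (two-sided) = 0.21342
At α=0.01: p ≥ α → fail to reject H₀

reject H₀: no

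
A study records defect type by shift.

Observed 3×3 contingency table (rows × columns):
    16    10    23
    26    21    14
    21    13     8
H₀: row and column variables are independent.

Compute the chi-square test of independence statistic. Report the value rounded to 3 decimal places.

test statistic = 11.068

Row totals [49, 61, 42], col totals [63, 44, 45], n=152
χ² = (16−20.31)²/20.31 + (10−14.18)²/14.18 + (23−14.51)²/14.51 + (26−25.28)²/25.28 + (21−17.66)²/17.66 + (14−18.06)²/18.06 + (21−17.41)²/17.41 + (13−12.16)²/12.16 + (8−12.43)²/12.43 = 11.0676
df = 4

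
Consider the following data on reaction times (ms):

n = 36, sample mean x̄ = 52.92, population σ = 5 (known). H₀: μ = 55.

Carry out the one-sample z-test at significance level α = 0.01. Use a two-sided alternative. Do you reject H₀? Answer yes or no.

reject H₀: no

SE = σ/√n = 5/√36 = 0.8333
z = (x̄−μ₀)/SE = (52.92−55)/0.8333 = -2.4960
p-value (two-sided) = 0.01256
At α=0.01: p ≥ α → fail to reject H₀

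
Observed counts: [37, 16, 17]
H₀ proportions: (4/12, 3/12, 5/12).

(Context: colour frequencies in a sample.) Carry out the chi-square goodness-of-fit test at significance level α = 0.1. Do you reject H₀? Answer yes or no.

reject H₀: yes

n = 70; E_i = n·p_i = [23.33, 17.50, 29.17]
χ² = (37−23.33)²/23.33 + (16−17.50)²/17.50 + (17−29.17)²/29.17 = 13.2086
df = 2
p-value (upper-tail) = 0.00135
At α=0.1: p < α → reject H₀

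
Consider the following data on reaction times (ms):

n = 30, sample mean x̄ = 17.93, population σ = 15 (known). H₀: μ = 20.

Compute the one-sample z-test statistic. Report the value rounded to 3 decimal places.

test statistic = -0.756

SE = σ/√n = 15/√30 = 2.7386
z = (x̄−μ₀)/SE = (17.93−20)/2.7386 = -0.7559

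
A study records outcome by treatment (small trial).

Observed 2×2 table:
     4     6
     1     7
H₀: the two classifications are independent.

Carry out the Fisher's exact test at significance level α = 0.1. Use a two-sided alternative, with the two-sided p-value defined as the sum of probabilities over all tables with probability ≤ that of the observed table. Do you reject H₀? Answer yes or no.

Margins: r₁=10, r₂=8, c₁=5, c₂=13, n=18
p_obs = C(10,4)·C(8,1)/C(18,5); sum pmf over tables with pmf ≤ p_obs
p-value (two-sided) = 0.31373
At α=0.1: p ≥ α → fail to reject H₀

reject H₀: no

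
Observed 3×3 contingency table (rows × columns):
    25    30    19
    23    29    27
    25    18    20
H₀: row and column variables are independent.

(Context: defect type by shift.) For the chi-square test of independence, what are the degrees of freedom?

df = (r−1)(c−1) = (3−1)·(3−1) = 4

degrees of freedom = 4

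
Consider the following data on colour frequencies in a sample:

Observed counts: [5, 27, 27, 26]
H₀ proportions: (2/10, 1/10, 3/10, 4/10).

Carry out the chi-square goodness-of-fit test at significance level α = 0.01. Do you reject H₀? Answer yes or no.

n = 85; E_i = n·p_i = [17.00, 8.50, 25.50, 34.00]
χ² = (5−17.00)²/17.00 + (27−8.50)²/8.50 + (27−25.50)²/25.50 + (26−34.00)²/34.00 = 50.7059
df = 3
p-value (upper-tail) = 0.00000
At α=0.01: p < α → reject H₀

reject H₀: yes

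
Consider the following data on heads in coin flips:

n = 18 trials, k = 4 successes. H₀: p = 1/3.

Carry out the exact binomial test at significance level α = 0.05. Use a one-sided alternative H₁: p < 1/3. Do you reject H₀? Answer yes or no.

reject H₀: no

Exact binomial: n=18, k=4, p₀=1/3=0.3333
P(X≤4) from Σ C(n,i)·p₀^i·(1−p₀)^(n−i)
p-value (one-sided, H₁ less) = 0.23107
At α=0.05: p ≥ α → fail to reject H₀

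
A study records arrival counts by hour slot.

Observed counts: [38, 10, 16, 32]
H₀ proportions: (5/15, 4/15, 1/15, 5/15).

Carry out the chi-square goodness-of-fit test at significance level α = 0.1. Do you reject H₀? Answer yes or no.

reject H₀: yes

n = 96; E_i = n·p_i = [32.00, 25.60, 6.40, 32.00]
χ² = (38−32.00)²/32.00 + (10−25.60)²/25.60 + (16−6.40)²/6.40 + (32−32.00)²/32.00 = 25.0312
df = 3
p-value (upper-tail) = 0.00002
At α=0.1: p < α → reject H₀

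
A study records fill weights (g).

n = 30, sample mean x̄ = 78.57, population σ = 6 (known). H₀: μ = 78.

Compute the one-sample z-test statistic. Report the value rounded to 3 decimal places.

test statistic = 0.520

SE = σ/√n = 6/√30 = 1.0954
z = (x̄−μ₀)/SE = (78.57−78)/1.0954 = 0.5203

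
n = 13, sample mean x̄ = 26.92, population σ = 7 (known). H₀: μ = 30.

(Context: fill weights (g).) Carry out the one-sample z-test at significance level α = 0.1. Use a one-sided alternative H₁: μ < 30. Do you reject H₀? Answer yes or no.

SE = σ/√n = 7/√13 = 1.9415
z = (x̄−μ₀)/SE = (26.92−30)/1.9415 = -1.5864
p-value (one-sided, H₁ less) = 0.05632
At α=0.1: p < α → reject H₀

reject H₀: yes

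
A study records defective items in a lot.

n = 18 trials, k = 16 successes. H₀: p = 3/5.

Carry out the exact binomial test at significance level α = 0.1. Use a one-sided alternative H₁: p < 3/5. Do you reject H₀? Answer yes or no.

reject H₀: no

Exact binomial: n=18, k=16, p₀=3/5=0.6000
P(X≤16) from Σ C(n,i)·p₀^i·(1−p₀)^(n−i)
p-value (one-sided, H₁ less) = 0.99868
At α=0.1: p ≥ α → fail to reject H₀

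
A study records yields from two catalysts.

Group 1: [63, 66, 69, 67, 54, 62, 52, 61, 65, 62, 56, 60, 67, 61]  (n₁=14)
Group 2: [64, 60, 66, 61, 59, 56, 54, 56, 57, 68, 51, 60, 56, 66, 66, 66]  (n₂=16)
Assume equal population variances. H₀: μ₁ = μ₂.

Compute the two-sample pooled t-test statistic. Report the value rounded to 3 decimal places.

x̄₁=61.786, s₁=5.041, n₁=14
x̄₂=60.375, s₂=5.149, n₂=16
s_p² = [13·5.041² + 15·5.149²]/28 = 26.0038
SE = √(s_p²·(1/14+1/16)) = 1.8662
t = (61.786−60.375)/1.8662 = 0.7559
df = 28

test statistic = 0.756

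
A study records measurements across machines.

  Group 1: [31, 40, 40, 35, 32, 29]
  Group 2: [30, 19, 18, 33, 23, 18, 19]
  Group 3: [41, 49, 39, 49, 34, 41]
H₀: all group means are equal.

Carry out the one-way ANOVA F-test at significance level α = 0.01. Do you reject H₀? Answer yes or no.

Group means [34.50, 22.86, 42.17], grand mean 32.632
SSB = Σnᵢ(x̄ᵢ−x̄)² = 1235.231; SSW = ΣΣ(x−x̄ᵢ)² = 513.190
MSB = 1235.231/2 = 617.6153; MSW = 513.190/16 = 32.0744
F = MSB/MSW = 19.2557
df = (2, 16)
p-value (upper-tail) = 0.00006
At α=0.01: p < α → reject H₀

reject H₀: yes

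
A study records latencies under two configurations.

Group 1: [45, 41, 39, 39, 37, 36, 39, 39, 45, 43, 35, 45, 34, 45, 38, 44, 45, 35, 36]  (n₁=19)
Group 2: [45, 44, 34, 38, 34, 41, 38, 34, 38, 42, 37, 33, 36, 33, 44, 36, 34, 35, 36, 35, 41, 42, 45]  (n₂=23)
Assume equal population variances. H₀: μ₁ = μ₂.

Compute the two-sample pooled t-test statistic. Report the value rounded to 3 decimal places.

x̄₁=40.000, s₁=3.986, n₁=19
x̄₂=38.043, s₂=4.073, n₂=23
s_p² = [18·3.986² + 22·4.073²]/40 = 16.2739
SE = √(s_p²·(1/19+1/23)) = 1.2506
t = (40.000−38.043)/1.2506 = 1.5644
df = 40

test statistic = 1.564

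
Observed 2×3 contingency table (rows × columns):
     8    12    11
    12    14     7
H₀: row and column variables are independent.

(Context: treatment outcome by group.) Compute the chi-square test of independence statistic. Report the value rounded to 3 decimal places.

test statistic = 1.782

Row totals [31, 33], col totals [20, 26, 18], n=64
χ² = (8−9.69)²/9.69 + (12−12.59)²/12.59 + (11−8.72)²/8.72 + (12−10.31)²/10.31 + (14−13.41)²/13.41 + (7−9.28)²/9.28 = 1.7820
df = 2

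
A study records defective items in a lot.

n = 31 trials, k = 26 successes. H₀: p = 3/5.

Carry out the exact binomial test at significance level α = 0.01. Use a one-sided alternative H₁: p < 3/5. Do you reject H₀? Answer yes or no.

Exact binomial: n=31, k=26, p₀=3/5=0.6000
P(X≤26) from Σ C(n,i)·p₀^i·(1−p₀)^(n−i)
p-value (one-sided, H₁ less) = 0.99897
At α=0.01: p ≥ α → fail to reject H₀

reject H₀: no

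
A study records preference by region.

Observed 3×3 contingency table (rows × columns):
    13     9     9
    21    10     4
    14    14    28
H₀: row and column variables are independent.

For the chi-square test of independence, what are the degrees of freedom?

df = (r−1)(c−1) = (3−1)·(3−1) = 4

degrees of freedom = 4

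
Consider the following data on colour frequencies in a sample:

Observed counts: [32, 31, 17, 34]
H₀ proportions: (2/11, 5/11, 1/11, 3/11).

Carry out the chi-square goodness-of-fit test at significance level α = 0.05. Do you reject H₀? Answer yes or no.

reject H₀: yes

n = 114; E_i = n·p_i = [20.73, 51.82, 10.36, 31.09]
χ² = (32−20.73)²/20.73 + (31−51.82)²/51.82 + (17−10.36)²/10.36 + (34−31.09)²/31.09 = 19.0164
df = 3
p-value (upper-tail) = 0.00027
At α=0.05: p < α → reject H₀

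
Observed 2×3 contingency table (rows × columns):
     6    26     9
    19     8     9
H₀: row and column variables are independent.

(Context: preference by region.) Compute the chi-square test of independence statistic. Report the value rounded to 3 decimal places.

test statistic = 16.032

Row totals [41, 36], col totals [25, 34, 18], n=77
χ² = (6−13.31)²/13.31 + (26−18.10)²/18.10 + (9−9.58)²/9.58 + (19−11.69)²/11.69 + (8−15.90)²/15.90 + (9−8.42)²/8.42 = 16.0323
df = 2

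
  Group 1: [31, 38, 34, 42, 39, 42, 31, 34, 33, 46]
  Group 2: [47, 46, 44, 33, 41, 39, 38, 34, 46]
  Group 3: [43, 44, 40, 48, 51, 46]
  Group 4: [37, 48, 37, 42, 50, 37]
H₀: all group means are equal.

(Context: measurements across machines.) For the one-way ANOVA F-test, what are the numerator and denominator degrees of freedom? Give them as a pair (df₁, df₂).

k = 4 groups, N = 31 total
df = (k−1, N−k) = (4−1, 31−4) = (3, 27)

degrees of freedom = [3, 27]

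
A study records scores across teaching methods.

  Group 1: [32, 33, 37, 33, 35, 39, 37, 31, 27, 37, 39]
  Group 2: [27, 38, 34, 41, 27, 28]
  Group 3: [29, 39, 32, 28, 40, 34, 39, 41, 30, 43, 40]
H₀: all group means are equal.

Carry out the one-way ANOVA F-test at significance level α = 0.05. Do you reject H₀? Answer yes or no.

reject H₀: no

Group means [34.55, 32.50, 35.91], grand mean 34.643
SSB = Σnᵢ(x̄ᵢ−x̄)² = 45.292; SSW = ΣΣ(x−x̄ᵢ)² = 617.136
MSB = 45.292/2 = 22.6461; MSW = 617.136/25 = 24.6855
F = MSB/MSW = 0.9174
df = (2, 25)
p-value (upper-tail) = 0.41260
At α=0.05: p ≥ α → fail to reject H₀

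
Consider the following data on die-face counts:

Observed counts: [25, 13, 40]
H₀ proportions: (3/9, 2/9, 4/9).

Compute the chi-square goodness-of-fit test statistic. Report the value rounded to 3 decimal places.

n = 78; E_i = n·p_i = [26.00, 17.33, 34.67]
χ² = (25−26.00)²/26.00 + (13−17.33)²/17.33 + (40−34.67)²/34.67 = 1.9423
df = 2

test statistic = 1.942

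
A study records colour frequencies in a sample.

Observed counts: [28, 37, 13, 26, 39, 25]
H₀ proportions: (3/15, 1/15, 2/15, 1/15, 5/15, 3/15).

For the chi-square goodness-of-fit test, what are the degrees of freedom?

degrees of freedom = 5

df = k − 1 = 6 − 1 = 5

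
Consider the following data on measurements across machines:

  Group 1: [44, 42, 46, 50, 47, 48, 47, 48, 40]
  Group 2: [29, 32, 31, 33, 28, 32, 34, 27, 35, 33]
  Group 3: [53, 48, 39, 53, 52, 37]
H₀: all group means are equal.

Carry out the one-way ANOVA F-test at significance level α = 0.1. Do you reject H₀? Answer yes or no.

Group means [45.78, 31.40, 47.00], grand mean 40.320
SSB = Σnᵢ(x̄ᵢ−x̄)² = 1331.484; SSW = ΣΣ(x−x̄ᵢ)² = 405.956
MSB = 1331.484/2 = 665.7422; MSW = 405.956/22 = 18.4525
F = MSB/MSW = 36.0787
df = (2, 22)
p-value (upper-tail) = 0.00000
At α=0.1: p < α → reject H₀

reject H₀: yes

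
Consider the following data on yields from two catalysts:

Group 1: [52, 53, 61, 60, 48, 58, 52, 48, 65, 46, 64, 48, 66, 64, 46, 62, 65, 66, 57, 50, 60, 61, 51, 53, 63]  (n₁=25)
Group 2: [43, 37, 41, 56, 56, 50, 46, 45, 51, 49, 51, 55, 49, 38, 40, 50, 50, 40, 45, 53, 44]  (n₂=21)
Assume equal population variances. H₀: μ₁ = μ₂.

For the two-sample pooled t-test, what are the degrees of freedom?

degrees of freedom = 44

df = n₁ + n₂ − 2 = 25 + 21 − 2 = 44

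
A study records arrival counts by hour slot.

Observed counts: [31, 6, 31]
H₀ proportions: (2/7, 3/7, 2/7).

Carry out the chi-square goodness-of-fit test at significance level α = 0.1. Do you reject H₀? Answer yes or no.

reject H₀: yes

n = 68; E_i = n·p_i = [19.43, 29.14, 19.43]
χ² = (31−19.43)²/19.43 + (6−29.14)²/29.14 + (31−19.43)²/19.43 = 32.1618
df = 2
p-value (upper-tail) = 0.00000
At α=0.1: p < α → reject H₀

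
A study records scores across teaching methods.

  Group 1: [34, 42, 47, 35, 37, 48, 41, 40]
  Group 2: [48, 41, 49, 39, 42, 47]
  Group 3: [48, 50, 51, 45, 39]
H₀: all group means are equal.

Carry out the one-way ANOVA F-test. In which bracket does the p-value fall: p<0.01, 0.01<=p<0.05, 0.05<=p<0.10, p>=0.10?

p-value bracket: 0.05<=p<0.10

Group means [40.50, 44.33, 46.60], grand mean 43.316
SSB = Σnᵢ(x̄ᵢ−x̄)² = 123.572; SSW = ΣΣ(x−x̄ᵢ)² = 366.533
MSB = 123.572/2 = 61.7860; MSW = 366.533/16 = 22.9083
F = MSB/MSW = 2.6971
df = (2, 16)
p-value (upper-tail) = 0.09786
→ bracket: 0.05<=p<0.10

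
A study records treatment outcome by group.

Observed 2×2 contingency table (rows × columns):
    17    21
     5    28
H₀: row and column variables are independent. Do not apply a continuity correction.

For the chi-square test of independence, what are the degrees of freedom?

df = (r−1)(c−1) = (2−1)·(2−1) = 1

degrees of freedom = 1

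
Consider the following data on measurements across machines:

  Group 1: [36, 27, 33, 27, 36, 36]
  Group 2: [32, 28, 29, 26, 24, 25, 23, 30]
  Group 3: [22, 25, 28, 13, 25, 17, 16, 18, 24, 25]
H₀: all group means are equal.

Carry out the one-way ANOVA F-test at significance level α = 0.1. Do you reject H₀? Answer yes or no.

Group means [32.50, 27.12, 21.30], grand mean 26.042
SSB = Σnᵢ(x̄ᵢ−x̄)² = 484.483; SSW = ΣΣ(x−x̄ᵢ)² = 386.475
MSB = 484.483/2 = 242.2417; MSW = 386.475/21 = 18.4036
F = MSB/MSW = 13.1628
df = (2, 21)
p-value (upper-tail) = 0.00020
At α=0.1: p < α → reject H₀

reject H₀: yes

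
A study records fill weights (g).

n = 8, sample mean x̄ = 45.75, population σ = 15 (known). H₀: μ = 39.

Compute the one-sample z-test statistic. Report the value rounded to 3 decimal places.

SE = σ/√n = 15/√8 = 5.3033
z = (x̄−μ₀)/SE = (45.75−39)/5.3033 = 1.2728

test statistic = 1.273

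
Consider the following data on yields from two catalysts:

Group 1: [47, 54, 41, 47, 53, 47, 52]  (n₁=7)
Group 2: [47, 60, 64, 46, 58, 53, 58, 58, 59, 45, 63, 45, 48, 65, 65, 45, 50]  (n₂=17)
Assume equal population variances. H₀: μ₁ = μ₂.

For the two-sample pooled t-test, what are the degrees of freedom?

df = n₁ + n₂ − 2 = 7 + 17 − 2 = 22

degrees of freedom = 22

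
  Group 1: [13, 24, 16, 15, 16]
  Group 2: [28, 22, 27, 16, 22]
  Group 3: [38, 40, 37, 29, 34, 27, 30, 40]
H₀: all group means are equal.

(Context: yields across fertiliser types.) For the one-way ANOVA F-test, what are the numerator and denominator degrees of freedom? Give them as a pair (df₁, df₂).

k = 3 groups, N = 18 total
df = (k−1, N−k) = (3−1, 18−3) = (2, 15)

degrees of freedom = [2, 15]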